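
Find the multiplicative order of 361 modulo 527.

60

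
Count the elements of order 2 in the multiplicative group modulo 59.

1

φ(59) = 59 − 1 = 58 = 2 · 29.
In a cyclic group of order 58, there are φ(d) elements of order d for each divisor d of 58, and zero for non-divisors.
2 | 58, and φ(2) = 2 − 1 = 1.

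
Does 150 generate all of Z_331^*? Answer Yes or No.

No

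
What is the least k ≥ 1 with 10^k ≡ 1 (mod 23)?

By Lagrange's theorem, ord_23(10) divides φ(23) = 23 − 1 = 22 = 2 · 11.
Divisors of 22: 1, 2, 11, 22.
Check 10^d mod 23 for each divisor in increasing order:
10^1 ≡ 10
10^2 ≡ 8
10^11 ≡ 22
10^22 ≡ 1
So ord_23(10) = 22.

22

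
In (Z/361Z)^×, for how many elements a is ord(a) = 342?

108

φ(361) = φ(19^2) = 19·(19−1) = 342 = 2 · 3^2 · 19.
In a cyclic group of order 342, there are φ(d) elements of order d for each divisor d of 342, and zero for non-divisors.
342 = 2 · 3^2 · 19 divides 342, and φ(342) = 108.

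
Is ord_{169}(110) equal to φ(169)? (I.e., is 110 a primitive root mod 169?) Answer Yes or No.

φ(169) = φ(13^2) = 13·(13−1) = 156 = 2^2 · 3 · 13.
It suffices to check that the order of 110 is not a proper divisor of 156: compute 110^(156/q) for q ∈ {2, 3, 13}.
110^78 ≡ 168 (mod 169)  [q = 2: ≢ 1 ✓]
110^52 ≡ 22 (mod 169)  [q = 3: ≢ 1 ✓]
110^12 ≡ 14 (mod 169)  [q = 13: ≢ 1 ✓]
None equal 1, so ord_169(110) = 156: 110 is a primitive root.

Yes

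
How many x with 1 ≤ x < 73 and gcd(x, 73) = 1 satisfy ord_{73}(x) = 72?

24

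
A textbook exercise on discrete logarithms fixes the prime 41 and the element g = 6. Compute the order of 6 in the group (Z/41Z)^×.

The order of 6 must divide φ(41) = 41 − 1 = 40 = 2^3 · 5.
Divisors of 40: 1, 2, 4, 5, 8, 10, 20, 40.
Test each divisor d:
6^1 ≡ 6 (mod 41)
6^2 ≡ 36 (mod 41)
6^4 ≡ 25 (mod 41)
6^5 ≡ 27 (mod 41)
6^8 ≡ 10 (mod 41)
6^10 ≡ 32 (mod 41)
6^20 ≡ 40 (mod 41)
6^40 ≡ 1 (mod 41) ✓
Therefore the multiplicative order of 6 modulo 41 is 40.

40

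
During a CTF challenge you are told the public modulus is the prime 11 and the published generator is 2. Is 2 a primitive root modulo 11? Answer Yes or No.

φ(11) = 11 − 1 = 10 = 2 · 5.
An element g generates (Z/11Z)^× iff g^(10/q) ≢ 1 (mod 11) for each prime q ∈ {2, 5}.
2^5 ≡ 10 (mod 11)  [q = 2: ≢ 1 ✓]
2^2 ≡ 4 (mod 11)  [q = 5: ≢ 1 ✓]
None equal 1, so ord_11(2) = 10: 2 is a primitive root.

Yes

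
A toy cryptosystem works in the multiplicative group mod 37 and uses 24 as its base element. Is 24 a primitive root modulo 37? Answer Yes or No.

Yes

φ(37) = 37 − 1 = 36 = 2^2 · 3^2.
It suffices to check that the order of 24 is not a proper divisor of 36: compute 24^(36/q) for q ∈ {2, 3}.
24^18 ≡ 36 (mod 37)  [q = 2: ≢ 1 ✓]
24^12 ≡ 10 (mod 37)  [q = 3: ≢ 1 ✓]
None equal 1, so ord_37(24) = 36: 24 is a primitive root.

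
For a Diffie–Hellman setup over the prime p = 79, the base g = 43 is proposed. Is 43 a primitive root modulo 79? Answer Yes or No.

Yes

φ(79) = 79 − 1 = 78 = 2 · 3 · 13.
43 is a primitive root mod 79 iff 43^(φ(79)/q) ≢ 1 for every prime q | φ(79), i.e. q ∈ {2, 3, 13}.
43^39 ≡ 78 (mod 79)  [q = 2: ≢ 1 ✓]
43^26 ≡ 23 (mod 79)  [q = 3: ≢ 1 ✓]
43^6 ≡ 62 (mod 79)  [q = 13: ≢ 1 ✓]
None equal 1, so ord_79(43) = 78: 43 is a primitive root.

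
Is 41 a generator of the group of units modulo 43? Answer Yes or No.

No

φ(43) = 43 − 1 = 42 = 2 · 3 · 7.
41 is a primitive root mod 43 iff 41^(φ(43)/q) ≢ 1 for every prime q | φ(43), i.e. q ∈ {2, 3, 7}.
41^21 ≡ 1 (mod 43)  [q = 2: ≡ 1 ✗]
41^14 ≡ 1 (mod 43)  [q = 3: ≡ 1 ✗]
41^6 ≡ 21 (mod 43)  [q = 7: ≢ 1 ✓]
Since 41^21 ≡ 1, the order of 41 divides 21 < 42, so 41 is not a primitive root.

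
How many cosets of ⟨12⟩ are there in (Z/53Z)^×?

1

Since 12 ∈ (Z/53Z)^×, its order divides φ(53) = 53 − 1 = 52 = 2^2 · 13.
Divisors of 52: 1, 2, 4, 13, 26, 52.
Evaluate successive powers at the divisors of 52:
12^1 ≡ 12
12^2 ≡ 38
12^4 ≡ 13
12^13 ≡ 23
12^26 ≡ 52
12^52 ≡ 1
Thus |⟨12⟩| = ord(12) = 52.
[(Z/53Z)^× : ⟨12⟩] = 52/52 = 1.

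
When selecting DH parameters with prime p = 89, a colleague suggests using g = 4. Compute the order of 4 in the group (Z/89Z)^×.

11

ord(4) | φ(89) = 89 − 1 = 88 = 2^3 · 11.
Divisors of 88: 1, 2, 4, 8, 11, 22, 44, 88.
Evaluate successive powers at the divisors of 88:
4^1 ≡ 4
4^2 ≡ 16
4^4 ≡ 78
4^8 ≡ 32
4^11 ≡ 1
Therefore the multiplicative order of 4 modulo 89 is 11.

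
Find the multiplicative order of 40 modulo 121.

Since 40 ∈ (Z/121Z)^×, its order divides φ(121) = φ(11^2) = 11·(11−1) = 110 = 2 · 5 · 11.
Divisors of 110: 1, 2, 5, 10, 11, 22, 55, 110.
Evaluate successive powers at the divisors of 110:
40^1 ≡ 40
40^2 ≡ 27
40^5 ≡ 120
40^10 ≡ 1
The smallest such exponent is 10, so the order of 40 is 10.

10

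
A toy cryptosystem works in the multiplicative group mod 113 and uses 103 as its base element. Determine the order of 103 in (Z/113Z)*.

112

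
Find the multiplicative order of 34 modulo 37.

9

By Lagrange's theorem, ord_37(34) divides φ(37) = 37 − 1 = 36 = 2^2 · 3^2.
Divisors of 36: 1, 2, 3, 4, 6, 9, 12, 18, 36.
Compute 34^d (mod 37) for the divisors d until we hit 1:
34^1 ≡ 34 (mod 37)
34^2 ≡ 9 (mod 37)
34^3 ≡ 10 (mod 37)
34^4 ≡ 7 (mod 37)
34^6 ≡ 26 (mod 37)
34^9 ≡ 1 (mod 37) ✓
The smallest such exponent is 9, so the order of 34 is 9.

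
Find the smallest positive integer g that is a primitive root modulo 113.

φ(113) = 113 − 1 = 112 = 2^4 · 7.
g is a primitive root iff g^(112/q) ≢ 1 (mod 113) for each prime q ∈ {2, 7}.
g = 2: 2^56 ≡ 1 — hits 1, so not a primitive root.
g = 3: 3^56 ≡ 112; 3^16 ≡ 49 — none is 1, so 3 is a primitive root.
So 3 is the smallest generator of (Z/113Z)^×.

3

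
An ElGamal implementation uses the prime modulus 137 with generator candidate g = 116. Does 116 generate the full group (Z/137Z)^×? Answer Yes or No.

φ(137) = 137 − 1 = 136 = 2^3 · 17.
Test 116^(136/q) mod 137 for each prime factor q of 136:
116^68 ≡ 136 (mod 137)  [q = 2: ≢ 1 ✓]
116^8 ≡ 56 (mod 137)  [q = 17: ≢ 1 ✓]
All checks pass, so 116 has order 136 and is a primitive root modulo 137.

Yes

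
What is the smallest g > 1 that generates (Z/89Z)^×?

3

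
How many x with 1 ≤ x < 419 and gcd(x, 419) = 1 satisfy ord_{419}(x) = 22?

φ(419) = 419 − 1 = 418 = 2 · 11 · 19.
Since (Z/419Z)^× is cyclic of order 418, the number of elements of order d is φ(d) when d | 418 and 0 otherwise.
22 = 2 · 11 divides 418, and φ(22) = 10.

10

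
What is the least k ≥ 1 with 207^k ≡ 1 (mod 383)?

ord(207) | φ(383) = 383 − 1 = 382 = 2 · 191.
Divisors of 382: 1, 2, 191, 382.
Check 207^d mod 383 for each divisor in increasing order:
207^1 ≡ 207 (mod 383)
207^2 ≡ 336 (mod 383)
207^191 ≡ 1 (mod 383) ✓
The smallest such exponent is 191, so the order of 207 is 191.

191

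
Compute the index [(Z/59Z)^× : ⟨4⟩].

2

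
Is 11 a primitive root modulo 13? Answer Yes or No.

φ(13) = 13 − 1 = 12 = 2^2 · 3.
Test 11^(12/q) mod 13 for each prime factor q of 12:
11^6 ≡ 12 (mod 13)  [q = 2: ≢ 1 ✓]
11^4 ≡ 3 (mod 13)  [q = 3: ≢ 1 ✓]
Every test exponent gives a nontrivial residue, hence 11 generates the full group.

Yes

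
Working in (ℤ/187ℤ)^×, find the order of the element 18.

10

The order of 18 must divide φ(187) = φ(11·17) = (11−1)·(17−1) = 10·16 = 160 = 2^5 · 5.
Divisors of 160: 1, 2, 4, 5, 8, 10, 16, 20, 32, 40, 80, 160.
Test each divisor d:
18^1 ≡ 18 (mod 187)
18^2 ≡ 137 (mod 187)
18^4 ≡ 69 (mod 187)
18^5 ≡ 120 (mod 187)
18^8 ≡ 86 (mod 187)
18^10 ≡ 1 (mod 187) ✓
So ord_187(18) = 10.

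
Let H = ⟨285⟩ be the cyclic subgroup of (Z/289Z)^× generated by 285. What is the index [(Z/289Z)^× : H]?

By Lagrange's theorem, ord_289(285) divides φ(289) = φ(17^2) = 17·(17−1) = 272 = 2^4 · 17.
Divisors of 272: 1, 2, 4, 8, 16, 17, 34, 68, 136, 272.
Evaluate successive powers at the divisors of 272:
285^1 ≡ 285 (mod 289)
285^2 ≡ 16 (mod 289)
285^4 ≡ 256 (mod 289)
285^8 ≡ 222 (mod 289)
285^16 ≡ 154 (mod 289)
285^17 ≡ 251 (mod 289)
285^34 ≡ 288 (mod 289)
285^68 ≡ 1 (mod 289) ✓
So ord_289(285) = 68, hence |⟨285⟩| = 68.
Index = |(Z/289Z)^×| / |⟨285⟩| = 272 / 68 = 4.

4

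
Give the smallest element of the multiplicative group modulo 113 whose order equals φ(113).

φ(113) = 113 − 1 = 112 = 2^4 · 7.
Test candidates g = 2, 3, … against the prime factors q ∈ {2, 7} of φ(113): g is a generator iff g^(112/q) ≢ 1 for every such q.
g = 2: 2^56 ≡ 1 — hits 1, so not a primitive root.
g = 3: 3^56 ≡ 112; 3^16 ≡ 49 — none is 1, so 3 is a primitive root.
So 3 is the smallest generator of (Z/113Z)^×.

3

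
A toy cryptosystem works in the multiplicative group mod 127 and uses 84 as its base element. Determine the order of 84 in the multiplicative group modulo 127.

63

Since 84 ∈ (Z/127Z)^×, its order divides φ(127) = 127 − 1 = 126 = 2 · 3^2 · 7.
Divisors of 126: 1, 2, 3, 6, 7, 9, 14, 18, 21, 42, 63, 126.
Evaluate successive powers at the divisors of 126:
84^1 ≡ 84
84^2 ≡ 71
84^3 ≡ 122
84^6 ≡ 25
84^7 ≡ 68
84^9 ≡ 2
84^14 ≡ 52
84^18 ≡ 4
84^21 ≡ 107
84^42 ≡ 19
84^63 ≡ 1
So ord_127(84) = 63.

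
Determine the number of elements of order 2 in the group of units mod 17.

1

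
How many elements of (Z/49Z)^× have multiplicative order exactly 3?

φ(49) = φ(7^2) = 7·(7−1) = 42 = 2 · 3 · 7.
(Z/49Z)^× is cyclic (|G| = 42); a cyclic group of order m has exactly φ(d) elements of each order d | m, and none otherwise.
3 | 42, and φ(3) = 3 − 1 = 2.

2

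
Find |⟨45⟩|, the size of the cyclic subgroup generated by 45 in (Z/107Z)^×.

Since 45 ∈ (Z/107Z)^×, its order divides φ(107) = 107 − 1 = 106 = 2 · 53.
Divisors of 106: 1, 2, 53, 106.
Evaluate successive powers at the divisors of 106:
45^1 ≡ 45 (mod 107)
45^2 ≡ 99 (mod 107)
45^53 ≡ 106 (mod 107)
45^106 ≡ 1 (mod 107) ✓
Therefore the multiplicative order of 45 modulo 107 is 106.

106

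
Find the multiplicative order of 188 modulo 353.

ord(188) | φ(353) = 353 − 1 = 352 = 2^5 · 11.
Divisors of 352: 1, 2, 4, 8, 11, 16, 22, 32, 44, 88, 176, 352.
Test each divisor d:
188^1 ≡ 188 (mod 353)
188^2 ≡ 44 (mod 353)
188^4 ≡ 171 (mod 353)
188^8 ≡ 295 (mod 353)
188^11 ≡ 304 (mod 353)
188^16 ≡ 187 (mod 353)
188^22 ≡ 283 (mod 353)
188^32 ≡ 22 (mod 353)
188^44 ≡ 311 (mod 353)
188^88 ≡ 352 (mod 353)
188^176 ≡ 1 (mod 353) ✓
Hence ord(188) = 176.

176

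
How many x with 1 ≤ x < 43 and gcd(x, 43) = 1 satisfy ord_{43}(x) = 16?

φ(43) = 43 − 1 = 42 = 2 · 3 · 7.
Since (Z/43Z)^× is cyclic of order 42, the number of elements of order d is φ(d) when d | 42 and 0 otherwise.
Since 16 ∤ 42, the count is 0.

0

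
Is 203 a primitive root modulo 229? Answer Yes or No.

φ(229) = 229 − 1 = 228 = 2^2 · 3 · 19.
It suffices to check that the order of 203 is not a proper divisor of 228: compute 203^(228/q) for q ∈ {2, 3, 19}.
203^114 ≡ 1 (mod 229)  [q = 2: ≡ 1 ✗]
203^76 ≡ 1 (mod 229)  [q = 3: ≡ 1 ✗]
203^12 ≡ 17 (mod 229)  [q = 19: ≢ 1 ✓]
The check at q = 2 fails, so 203 generates a proper subgroup.

No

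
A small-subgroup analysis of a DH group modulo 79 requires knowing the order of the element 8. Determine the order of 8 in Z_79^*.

Since 8 ∈ (Z/79Z)^×, its order divides φ(79) = 79 − 1 = 78 = 2 · 3 · 13.
Divisors of 78: 1, 2, 3, 6, 13, 26, 39, 78.
Evaluate successive powers at the divisors of 78:
8^1 ≡ 8 (mod 79)
8^2 ≡ 64 (mod 79)
8^3 ≡ 38 (mod 79)
8^6 ≡ 22 (mod 79)
8^13 ≡ 1 (mod 79) ✓
The smallest such exponent is 13, so the order of 8 is 13.

13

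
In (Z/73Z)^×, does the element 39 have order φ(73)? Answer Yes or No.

φ(73) = 73 − 1 = 72 = 2^3 · 3^2.
Test 39^(72/q) mod 73 for each prime factor q of 72:
39^36 ≡ 72 (mod 73)  [q = 2: ≢ 1 ✓]
39^24 ≡ 64 (mod 73)  [q = 3: ≢ 1 ✓]
None equal 1, so ord_73(39) = 72: 39 is a primitive root.

Yes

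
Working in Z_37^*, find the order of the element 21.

The order of 21 must divide φ(37) = 37 − 1 = 36 = 2^2 · 3^2.
Divisors of 36: 1, 2, 3, 4, 6, 9, 12, 18, 36.
Evaluate successive powers at the divisors of 36:
21^1 ≡ 21 (mod 37)
21^2 ≡ 34 (mod 37)
21^3 ≡ 11 (mod 37)
21^4 ≡ 9 (mod 37)
21^6 ≡ 10 (mod 37)
21^9 ≡ 36 (mod 37)
21^12 ≡ 26 (mod 37)
21^18 ≡ 1 (mod 37) ✓
Hence ord(21) = 18.

18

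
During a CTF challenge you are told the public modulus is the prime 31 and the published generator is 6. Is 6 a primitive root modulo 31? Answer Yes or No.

No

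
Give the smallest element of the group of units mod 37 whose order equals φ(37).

2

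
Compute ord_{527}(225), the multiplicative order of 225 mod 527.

ord(225) | φ(527) = φ(17·31) = (17−1)·(31−1) = 16·30 = 480 = 2^5 · 3 · 5.
Divisors of 480: 1, 2, 3, 4, 5, 6, 8, 10, 12, 15, 16, 20, 24, 30, 32, 40, 48, 60, 80, 96, 120, 160, 240, 480.
Compute 225^d (mod 527) for the divisors d until we hit 1:
225^1 ≡ 225 (mod 527)
225^2 ≡ 33 (mod 527)
225^3 ≡ 47 (mod 527)
225^4 ≡ 35 (mod 527)
225^5 ≡ 497 (mod 527)
225^6 ≡ 101 (mod 527)
225^8 ≡ 171 (mod 527)
225^10 ≡ 373 (mod 527)
225^12 ≡ 188 (mod 527)
225^15 ≡ 404 (mod 527)
225^16 ≡ 256 (mod 527)
225^20 ≡ 1 (mod 527) ✓
Therefore the multiplicative order of 225 modulo 527 is 20.

20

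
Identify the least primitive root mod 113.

φ(113) = 113 − 1 = 112 = 2^4 · 7.
g is a primitive root iff g^(112/q) ≢ 1 (mod 113) for each prime q ∈ {2, 7}.
g = 2: 2^56 ≡ 1 — hits 1, so not a primitive root.
g = 3: 3^56 ≡ 112; 3^16 ≡ 49 — none is 1, so 3 is a primitive root.
The smallest primitive root modulo 113 is 3.

3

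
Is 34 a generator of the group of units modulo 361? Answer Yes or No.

Yes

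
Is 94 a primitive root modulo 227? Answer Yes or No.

Yes

φ(227) = 227 − 1 = 226 = 2 · 113.
94 is a primitive root mod 227 iff 94^(φ(227)/q) ≢ 1 for every prime q | φ(227), i.e. q ∈ {2, 113}.
94^113 ≡ 226 (mod 227)  [q = 2: ≢ 1 ✓]
94^2 ≡ 210 (mod 227)  [q = 113: ≢ 1 ✓]
None equal 1, so ord_227(94) = 226: 94 is a primitive root.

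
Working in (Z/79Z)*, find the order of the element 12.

26

ord(12) | φ(79) = 79 − 1 = 78 = 2 · 3 · 13.
Divisors of 78: 1, 2, 3, 6, 13, 26, 39, 78.
Check 12^d mod 79 for each divisor in increasing order:
12^1 ≡ 12 (mod 79)
12^2 ≡ 65 (mod 79)
12^3 ≡ 69 (mod 79)
12^6 ≡ 21 (mod 79)
12^13 ≡ 78 (mod 79)
12^26 ≡ 1 (mod 79) ✓
The smallest such exponent is 26, so the order of 12 is 26.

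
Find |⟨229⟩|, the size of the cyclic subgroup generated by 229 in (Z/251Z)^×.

By Lagrange's theorem, ord_251(229) divides φ(251) = 251 − 1 = 250 = 2 · 5^3.
Divisors of 250: 1, 2, 5, 10, 25, 50, 125, 250.
Test each divisor d:
229^1 ≡ 229
229^2 ≡ 233
229^5 ≡ 151
229^10 ≡ 211
229^25 ≡ 138
229^50 ≡ 219
229^125 ≡ 250
229^250 ≡ 1
Hence ord(229) = 250.

250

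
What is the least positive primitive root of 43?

3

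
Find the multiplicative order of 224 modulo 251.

ord(224) | φ(251) = 251 − 1 = 250 = 2 · 5^3.
Divisors of 250: 1, 2, 5, 10, 25, 50, 125, 250.
Test each divisor d:
224^1 ≡ 224
224^2 ≡ 227
224^5 ≡ 10
224^10 ≡ 100
224^25 ≡ 102
224^50 ≡ 113
224^125 ≡ 250
224^250 ≡ 1
So ord_251(224) = 250.

250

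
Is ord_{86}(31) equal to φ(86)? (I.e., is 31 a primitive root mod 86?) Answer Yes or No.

No

φ(86) = φ(2)·φ(43) = 1·42 = 42 = 2 · 3 · 7.
It suffices to check that the order of 31 is not a proper divisor of 42: compute 31^(42/q) for q ∈ {2, 3, 7}.
31^21 ≡ 1 (mod 86)  [q = 2: ≡ 1 ✗]
31^14 ≡ 79 (mod 86)  [q = 3: ≢ 1 ✓]
31^6 ≡ 21 (mod 86)  [q = 7: ≢ 1 ✓]
31^21 ≡ 1 shows ord(31) | 21, strictly less than φ(86); not a primitive root.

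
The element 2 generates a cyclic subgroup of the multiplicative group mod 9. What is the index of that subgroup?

1

By Lagrange's theorem, ord_9(2) divides φ(9) = φ(3^2) = 3·(3−1) = 6 = 2 · 3.
Divisors of 6: 1, 2, 3, 6.
Evaluate successive powers at the divisors of 6:
2^1 ≡ 2 (mod 9)
2^2 ≡ 4 (mod 9)
2^3 ≡ 8 (mod 9)
2^6 ≡ 1 (mod 9) ✓
The order of 2 is 6, so the subgroup it generates has 6 elements.
Index = |(Z/9Z)^×| / |⟨2⟩| = 6 / 6 = 1.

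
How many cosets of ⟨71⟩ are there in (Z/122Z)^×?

The order of 71 must divide φ(122) = φ(2)·φ(61) = 1·60 = 60 = 2^2 · 3 · 5.
Divisors of 60: 1, 2, 3, 4, 5, 6, 10, 12, 15, 20, 30, 60.
Check 71^d mod 122 for each divisor in increasing order:
71^1 ≡ 71
71^2 ≡ 39
71^3 ≡ 85
71^4 ≡ 57
71^5 ≡ 21
71^6 ≡ 27
71^10 ≡ 75
71^12 ≡ 119
71^15 ≡ 111
71^20 ≡ 13
71^30 ≡ 121
71^60 ≡ 1
The order of 71 is 60, so the subgroup it generates has 60 elements.
The index is φ(122) / ord(71) = 60 / 60 = 1.

1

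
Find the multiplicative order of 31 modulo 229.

228

By Lagrange's theorem, ord_229(31) divides φ(229) = 229 − 1 = 228 = 2^2 · 3 · 19.
Divisors of 228: 1, 2, 3, 4, 6, 12, 19, 38, 57, 76, 114, 228.
Compute 31^d (mod 229) for the divisors d until we hit 1:
31^1 ≡ 31 (mod 229)
31^2 ≡ 45 (mod 229)
31^3 ≡ 21 (mod 229)
31^4 ≡ 193 (mod 229)
31^6 ≡ 212 (mod 229)
31^12 ≡ 60 (mod 229)
31^19 ≡ 211 (mod 229)
31^38 ≡ 95 (mod 229)
31^57 ≡ 122 (mod 229)
31^76 ≡ 94 (mod 229)
31^114 ≡ 228 (mod 229)
31^228 ≡ 1 (mod 229) ✓
The smallest such exponent is 228, so the order of 31 is 228.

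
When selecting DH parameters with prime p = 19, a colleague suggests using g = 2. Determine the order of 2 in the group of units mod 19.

By Lagrange's theorem, ord_19(2) divides φ(19) = 19 − 1 = 18 = 2 · 3^2.
Divisors of 18: 1, 2, 3, 6, 9, 18.
Evaluate successive powers at the divisors of 18:
2^1 ≡ 2
2^2 ≡ 4
2^3 ≡ 8
2^6 ≡ 7
2^9 ≡ 18
2^18 ≡ 1
Therefore the multiplicative order of 2 modulo 19 is 18.

18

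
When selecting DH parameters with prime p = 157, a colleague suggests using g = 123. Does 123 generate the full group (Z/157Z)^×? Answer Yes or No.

φ(157) = 157 − 1 = 156 = 2^2 · 3 · 13.
An element g generates (Z/157Z)^× iff g^(156/q) ≢ 1 (mod 157) for each prime q ∈ {2, 3, 13}.
123^78 ≡ 156 (mod 157)  [q = 2: ≢ 1 ✓]
123^52 ≡ 12 (mod 157)  [q = 3: ≢ 1 ✓]
123^12 ≡ 93 (mod 157)  [q = 13: ≢ 1 ✓]
Every test exponent gives a nontrivial residue, hence 123 generates the full group.

Yes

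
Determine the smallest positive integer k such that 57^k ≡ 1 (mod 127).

126

The order of 57 must divide φ(127) = 127 − 1 = 126 = 2 · 3^2 · 7.
Divisors of 126: 1, 2, 3, 6, 7, 9, 14, 18, 21, 42, 63, 126.
Check 57^d mod 127 for each divisor in increasing order:
57^1 ≡ 57 (mod 127)
57^2 ≡ 74 (mod 127)
57^3 ≡ 27 (mod 127)
57^6 ≡ 94 (mod 127)
57^7 ≡ 24 (mod 127)
57^9 ≡ 125 (mod 127)
57^14 ≡ 68 (mod 127)
57^18 ≡ 4 (mod 127)
57^21 ≡ 108 (mod 127)
57^42 ≡ 107 (mod 127)
57^63 ≡ 126 (mod 127)
57^126 ≡ 1 (mod 127) ✓
The smallest such exponent is 126, so the order of 57 is 126.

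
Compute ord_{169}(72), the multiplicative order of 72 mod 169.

By Lagrange's theorem, ord_169(72) divides φ(169) = φ(13^2) = 13·(13−1) = 156 = 2^2 · 3 · 13.
Divisors of 156: 1, 2, 3, 4, 6, 12, 13, 26, 39, 52, 78, 156.
Test each divisor d:
72^1 ≡ 72
72^2 ≡ 114
72^3 ≡ 96
72^4 ≡ 152
72^6 ≡ 90
72^12 ≡ 157
72^13 ≡ 150
72^26 ≡ 23
72^39 ≡ 70
72^52 ≡ 22
72^78 ≡ 168
72^156 ≡ 1
Therefore the multiplicative order of 72 modulo 169 is 156.

156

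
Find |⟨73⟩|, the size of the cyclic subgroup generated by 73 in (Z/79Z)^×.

39

Since 73 ∈ (Z/79Z)^×, its order divides φ(79) = 79 − 1 = 78 = 2 · 3 · 13.
Divisors of 78: 1, 2, 3, 6, 13, 26, 39, 78.
Check 73^d mod 79 for each divisor in increasing order:
73^1 ≡ 73 (mod 79)
73^2 ≡ 36 (mod 79)
73^3 ≡ 21 (mod 79)
73^6 ≡ 46 (mod 79)
73^13 ≡ 23 (mod 79)
73^26 ≡ 55 (mod 79)
73^39 ≡ 1 (mod 79) ✓
So ord_79(73) = 39.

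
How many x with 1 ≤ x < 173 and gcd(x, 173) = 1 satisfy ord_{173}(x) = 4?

φ(173) = 173 − 1 = 172 = 2^2 · 43.
(Z/173Z)^× is cyclic (|G| = 172); a cyclic group of order m has exactly φ(d) elements of each order d | m, and none otherwise.
4 = 2^2 divides 172, and φ(4) = 2.

2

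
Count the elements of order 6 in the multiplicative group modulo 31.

φ(31) = 31 − 1 = 30 = 2 · 3 · 5.
(Z/31Z)^× is cyclic (|G| = 30); a cyclic group of order m has exactly φ(d) elements of each order d | m, and none otherwise.
6 = 2 · 3 divides 30, and φ(6) = 2.

2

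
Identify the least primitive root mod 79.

φ(79) = 79 − 1 = 78 = 2 · 3 · 13.
Test candidates g = 2, 3, … against the prime factors q ∈ {2, 3, 13} of φ(79): g is a generator iff g^(78/q) ≢ 1 for every such q.
g = 2: 2^39 ≡ 1 — hits 1, so not a primitive root.
g = 3: 3^39 ≡ 78; 3^26 ≡ 23; 3^6 ≡ 18 — none is 1, so 3 is a primitive root.
So 3 is the smallest generator of (Z/79Z)^×.

3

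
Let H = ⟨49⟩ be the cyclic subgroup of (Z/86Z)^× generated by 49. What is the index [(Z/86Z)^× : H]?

14

The order of 49 must divide φ(86) = φ(2)·φ(43) = 1·42 = 42 = 2 · 3 · 7.
Divisors of 42: 1, 2, 3, 6, 7, 14, 21, 42.
Test each divisor d:
49^1 ≡ 49 (mod 86)
49^2 ≡ 79 (mod 86)
49^3 ≡ 1 (mod 86) ✓
So ord_86(49) = 3, hence |⟨49⟩| = 3.
Index = |(Z/86Z)^×| / |⟨49⟩| = 42 / 3 = 14.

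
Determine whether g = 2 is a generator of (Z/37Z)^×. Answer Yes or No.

φ(37) = 37 − 1 = 36 = 2^2 · 3^2.
It suffices to check that the order of 2 is not a proper divisor of 36: compute 2^(36/q) for q ∈ {2, 3}.
2^18 ≡ 36 (mod 37)  [q = 2: ≢ 1 ✓]
2^12 ≡ 26 (mod 37)  [q = 3: ≢ 1 ✓]
Every test exponent gives a nontrivial residue, hence 2 generates the full group.

Yes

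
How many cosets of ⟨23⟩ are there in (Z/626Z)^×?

ord(23) | φ(626) = φ(2)·φ(313) = 1·312 = 312 = 2^3 · 3 · 13.
Divisors of 312: 1, 2, 3, 4, 6, 8, 12, 13, 24, 26, 39, 52, 78, 104, 156, 312.
Test each divisor d:
23^1 ≡ 23 (mod 626)
23^2 ≡ 529 (mod 626)
23^3 ≡ 273 (mod 626)
23^4 ≡ 19 (mod 626)
23^6 ≡ 35 (mod 626)
23^8 ≡ 361 (mod 626)
23^12 ≡ 599 (mod 626)
23^13 ≡ 5 (mod 626)
23^24 ≡ 103 (mod 626)
23^26 ≡ 25 (mod 626)
23^39 ≡ 125 (mod 626)
23^52 ≡ 625 (mod 626)
23^78 ≡ 601 (mod 626)
23^104 ≡ 1 (mod 626) ✓
Thus |⟨23⟩| = ord(23) = 104.
Index = |(Z/626Z)^×| / |⟨23⟩| = 312 / 104 = 3.

3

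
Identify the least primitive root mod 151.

6

φ(151) = 151 − 1 = 150 = 2 · 3 · 5^2.
g is a primitive root iff g^(150/q) ≢ 1 (mod 151) for each prime q ∈ {2, 3, 5}.
g = 2: 2^75 ≡ 1 — hits 1, so not a primitive root.
g = 3: 3^75 ≡ 150; 3^50 ≡ 1 — hits 1, so not a primitive root.
g = 4: 4^75 ≡ 1 — hits 1, so not a primitive root.
g = 5: 5^75 ≡ 1 — hits 1, so not a primitive root.
g = 6: 6^75 ≡ 150; 6^50 ≡ 32; 6^30 ≡ 59 — none is 1, so 6 is a primitive root.
The smallest primitive root modulo 151 is 6.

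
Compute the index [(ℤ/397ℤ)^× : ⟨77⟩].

1

The order of 77 must divide φ(397) = 397 − 1 = 396 = 2^2 · 3^2 · 11.
Divisors of 396: 1, 2, 3, 4, 6, 9, 11, 12, 18, 22, 33, 36, 44, 66, 99, 132, 198, 396.
Check 77^d mod 397 for each divisor in increasing order:
77^1 ≡ 77
77^2 ≡ 371
77^3 ≡ 380
77^4 ≡ 279
77^6 ≡ 289
77^9 ≡ 248
77^11 ≡ 301
77^12 ≡ 151
77^18 ≡ 366
77^22 ≡ 85
77^33 ≡ 177
77^36 ≡ 167
77^44 ≡ 79
77^66 ≡ 363
77^99 ≡ 334
77^132 ≡ 362
77^198 ≡ 396
77^396 ≡ 1
The order of 77 is 396, so the subgroup it generates has 396 elements.
[(Z/397Z)^× : ⟨77⟩] = 396/396 = 1.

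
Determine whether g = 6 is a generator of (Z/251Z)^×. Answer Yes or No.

φ(251) = 251 − 1 = 250 = 2 · 5^3.
An element g generates (Z/251Z)^× iff g^(250/q) ≢ 1 (mod 251) for each prime q ∈ {2, 5}.
6^125 ≡ 250 (mod 251)  [q = 2: ≢ 1 ✓]
6^50 ≡ 219 (mod 251)  [q = 5: ≢ 1 ✓]
Every test exponent gives a nontrivial residue, hence 6 generates the full group.

Yes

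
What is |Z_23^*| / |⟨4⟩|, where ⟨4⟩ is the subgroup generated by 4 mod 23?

The order of 4 must divide φ(23) = 23 − 1 = 22 = 2 · 11.
Divisors of 22: 1, 2, 11, 22.
Check 4^d mod 23 for each divisor in increasing order:
4^1 ≡ 4 (mod 23)
4^2 ≡ 16 (mod 23)
4^11 ≡ 1 (mod 23) ✓
So ord_23(4) = 11, hence |⟨4⟩| = 11.
[(Z/23Z)^× : ⟨4⟩] = 22/11 = 2.

2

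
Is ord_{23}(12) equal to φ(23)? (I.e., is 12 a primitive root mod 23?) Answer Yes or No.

No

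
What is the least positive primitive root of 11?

2

φ(11) = 11 − 1 = 10 = 2 · 5.
g is a primitive root iff g^(10/q) ≢ 1 (mod 11) for each prime q ∈ {2, 5}.
g = 2: 2^5 ≡ 10; 2^2 ≡ 4 — none is 1, so 2 is a primitive root.
Hence the least primitive root of 11 is 2.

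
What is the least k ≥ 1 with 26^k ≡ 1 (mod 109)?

27

ord(26) | φ(109) = 109 − 1 = 108 = 2^2 · 3^3.
Divisors of 108: 1, 2, 3, 4, 6, 9, 12, 18, 27, 36, 54, 108.
Check 26^d mod 109 for each divisor in increasing order:
26^1 ≡ 26 (mod 109)
26^2 ≡ 22 (mod 109)
26^3 ≡ 27 (mod 109)
26^4 ≡ 48 (mod 109)
26^6 ≡ 75 (mod 109)
26^9 ≡ 63 (mod 109)
26^12 ≡ 66 (mod 109)
26^18 ≡ 45 (mod 109)
26^27 ≡ 1 (mod 109) ✓
Therefore the multiplicative order of 26 modulo 109 is 27.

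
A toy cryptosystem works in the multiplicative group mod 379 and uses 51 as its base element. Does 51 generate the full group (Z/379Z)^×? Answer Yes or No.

No

φ(379) = 379 − 1 = 378 = 2 · 3^3 · 7.
An element g generates (Z/379Z)^× iff g^(378/q) ≢ 1 (mod 379) for each prime q ∈ {2, 3, 7}.
51^189 ≡ 1 (mod 379)  [q = 2: ≡ 1 ✗]
51^126 ≡ 1 (mod 379)  [q = 3: ≡ 1 ✗]
51^54 ≡ 1 (mod 379)  [q = 7: ≡ 1 ✗]
51^189 ≡ 1 shows ord(51) | 189, strictly less than φ(379); not a primitive root.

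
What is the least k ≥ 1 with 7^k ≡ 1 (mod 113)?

The order of 7 must divide φ(113) = 113 − 1 = 112 = 2^4 · 7.
Divisors of 112: 1, 2, 4, 7, 8, 14, 16, 28, 56, 112.
Test each divisor d:
7^1 ≡ 7 (mod 113)
7^2 ≡ 49 (mod 113)
7^4 ≡ 28 (mod 113)
7^7 ≡ 112 (mod 113)
7^8 ≡ 106 (mod 113)
7^14 ≡ 1 (mod 113) ✓
The smallest such exponent is 14, so the order of 7 is 14.

14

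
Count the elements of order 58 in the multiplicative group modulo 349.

28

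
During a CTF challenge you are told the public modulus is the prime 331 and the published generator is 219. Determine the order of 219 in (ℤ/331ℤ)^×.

33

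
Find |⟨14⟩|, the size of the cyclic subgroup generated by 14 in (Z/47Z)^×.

23

Since 14 ∈ (Z/47Z)^×, its order divides φ(47) = 47 − 1 = 46 = 2 · 23.
Divisors of 46: 1, 2, 23, 46.
Test each divisor d:
14^1 ≡ 14
14^2 ≡ 8
14^23 ≡ 1
Therefore the multiplicative order of 14 modulo 47 is 23.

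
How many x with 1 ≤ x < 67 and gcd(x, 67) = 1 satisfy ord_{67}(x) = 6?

2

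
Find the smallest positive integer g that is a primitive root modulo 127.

3

φ(127) = 127 − 1 = 126 = 2 · 3^2 · 7.
g is a primitive root iff g^(126/q) ≢ 1 (mod 127) for each prime q ∈ {2, 3, 7}.
g = 2: 2^63 ≡ 1 — hits 1, so not a primitive root.
g = 3: 3^63 ≡ 126; 3^42 ≡ 107; 3^18 ≡ 4 — none is 1, so 3 is a primitive root.
So 3 is the smallest generator of (Z/127Z)^×.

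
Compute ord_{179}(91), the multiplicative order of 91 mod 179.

178

The order of 91 must divide φ(179) = 179 − 1 = 178 = 2 · 89.
Divisors of 178: 1, 2, 89, 178.
Compute 91^d (mod 179) for the divisors d until we hit 1:
91^1 ≡ 91 (mod 179)
91^2 ≡ 47 (mod 179)
91^89 ≡ 178 (mod 179)
91^178 ≡ 1 (mod 179) ✓
Therefore the multiplicative order of 91 modulo 179 is 178.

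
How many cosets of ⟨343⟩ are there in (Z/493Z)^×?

4

ord(343) | φ(493) = φ(17·29) = (17−1)·(29−1) = 16·28 = 448 = 2^6 · 7.
Divisors of 448: 1, 2, 4, 7, 8, 14, 16, 28, 32, 56, 64, 112, 224, 448.
Test each divisor d:
343^1 ≡ 343
343^2 ≡ 315
343^4 ≡ 132
343^7 ≡ 436
343^8 ≡ 169
343^14 ≡ 291
343^16 ≡ 460
343^28 ≡ 378
343^32 ≡ 103
343^56 ≡ 407
343^64 ≡ 256
343^112 ≡ 1
So ord_493(343) = 112, hence |⟨343⟩| = 112.
The index is φ(493) / ord(343) = 448 / 112 = 4.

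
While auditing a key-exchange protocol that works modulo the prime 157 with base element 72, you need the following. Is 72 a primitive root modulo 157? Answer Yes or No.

Yes

φ(157) = 157 − 1 = 156 = 2^2 · 3 · 13.
72 is a primitive root mod 157 iff 72^(φ(157)/q) ≢ 1 for every prime q | φ(157), i.e. q ∈ {2, 3, 13}.
72^78 ≡ 156 (mod 157)  [q = 2: ≢ 1 ✓]
72^52 ≡ 144 (mod 157)  [q = 3: ≢ 1 ✓]
72^12 ≡ 101 (mod 157)  [q = 13: ≢ 1 ✓]
All checks pass, so 72 has order 156 and is a primitive root modulo 157.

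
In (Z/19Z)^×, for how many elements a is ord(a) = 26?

φ(19) = 19 − 1 = 18 = 2 · 3^2.
(Z/19Z)^× is cyclic (|G| = 18); a cyclic group of order m has exactly φ(d) elements of each order d | m, and none otherwise.
Here 18 is not a multiple of 26, so there are no elements of order 26.

0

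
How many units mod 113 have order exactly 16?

φ(113) = 113 − 1 = 112 = 2^4 · 7.
In a cyclic group of order 112, there are φ(d) elements of order d for each divisor d of 112, and zero for non-divisors.
16 = 2^4 divides 112, and φ(16) = 8.

8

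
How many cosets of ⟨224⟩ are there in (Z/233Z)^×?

The order of 224 must divide φ(233) = 233 − 1 = 232 = 2^3 · 29.
Divisors of 232: 1, 2, 4, 8, 29, 58, 116, 232.
Compute 224^d (mod 233) for the divisors d until we hit 1:
224^1 ≡ 224 (mod 233)
224^2 ≡ 81 (mod 233)
224^4 ≡ 37 (mod 233)
224^8 ≡ 204 (mod 233)
224^29 ≡ 89 (mod 233)
224^58 ≡ 232 (mod 233)
224^116 ≡ 1 (mod 233) ✓
So ord_233(224) = 116, hence |⟨224⟩| = 116.
Index = |(Z/233Z)^×| / |⟨224⟩| = 232 / 116 = 2.

2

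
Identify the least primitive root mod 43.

3

φ(43) = 43 − 1 = 42 = 2 · 3 · 7.
g is a primitive root iff g^(42/q) ≢ 1 (mod 43) for each prime q ∈ {2, 3, 7}.
g = 2: 2^21 ≡ 42; 2^14 ≡ 1 — hits 1, so not a primitive root.
g = 3: 3^21 ≡ 42; 3^14 ≡ 36; 3^6 ≡ 41 — none is 1, so 3 is a primitive root.
Hence the least primitive root of 43 is 3.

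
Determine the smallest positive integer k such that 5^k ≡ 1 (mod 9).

6

ord(5) | φ(9) = φ(3^2) = 3·(3−1) = 6 = 2 · 3.
Divisors of 6: 1, 2, 3, 6.
Evaluate successive powers at the divisors of 6:
5^1 ≡ 5 (mod 9)
5^2 ≡ 7 (mod 9)
5^3 ≡ 8 (mod 9)
5^6 ≡ 1 (mod 9) ✓
Hence ord(5) = 6.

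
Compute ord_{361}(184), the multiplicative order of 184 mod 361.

The order of 184 must divide φ(361) = φ(19^2) = 19·(19−1) = 342 = 2 · 3^2 · 19.
Divisors of 342: 1, 2, 3, 6, 9, 18, 19, 38, 57, 114, 171, 342.
Test each divisor d:
184^1 ≡ 184 (mod 361)
184^2 ≡ 283 (mod 361)
184^3 ≡ 88 (mod 361)
184^6 ≡ 163 (mod 361)
184^9 ≡ 265 (mod 361)
184^18 ≡ 191 (mod 361)
184^19 ≡ 127 (mod 361)
184^38 ≡ 245 (mod 361)
184^57 ≡ 69 (mod 361)
184^114 ≡ 68 (mod 361)
184^171 ≡ 360 (mod 361)
184^342 ≡ 1 (mod 361) ✓
So ord_361(184) = 342.

342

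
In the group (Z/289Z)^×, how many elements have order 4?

2

φ(289) = φ(17^2) = 17·(17−1) = 272 = 2^4 · 17.
Since (Z/289Z)^× is cyclic of order 272, the number of elements of order d is φ(d) when d | 272 and 0 otherwise.
4 = 2^2 divides 272, and φ(4) = 2.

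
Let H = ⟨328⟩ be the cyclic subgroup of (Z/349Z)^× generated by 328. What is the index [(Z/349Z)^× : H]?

By Lagrange's theorem, ord_349(328) divides φ(349) = 349 − 1 = 348 = 2^2 · 3 · 29.
Divisors of 348: 1, 2, 3, 4, 6, 12, 29, 58, 87, 116, 174, 348.
Test each divisor d:
328^1 ≡ 328 (mod 349)
328^2 ≡ 92 (mod 349)
328^3 ≡ 162 (mod 349)
328^4 ≡ 88 (mod 349)
328^6 ≡ 69 (mod 349)
328^12 ≡ 224 (mod 349)
328^29 ≡ 213 (mod 349)
328^58 ≡ 348 (mod 349)
328^87 ≡ 136 (mod 349)
328^116 ≡ 1 (mod 349) ✓
Thus |⟨328⟩| = ord(328) = 116.
The index is φ(349) / ord(328) = 348 / 116 = 3.

3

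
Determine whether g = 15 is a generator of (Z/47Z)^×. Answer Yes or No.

Yes

φ(47) = 47 − 1 = 46 = 2 · 23.
An element g generates (Z/47Z)^× iff g^(46/q) ≢ 1 (mod 47) for each prime q ∈ {2, 23}.
15^23 ≡ 46 (mod 47)  [q = 2: ≢ 1 ✓]
15^2 ≡ 37 (mod 47)  [q = 23: ≢ 1 ✓]
None equal 1, so ord_47(15) = 46: 15 is a primitive root.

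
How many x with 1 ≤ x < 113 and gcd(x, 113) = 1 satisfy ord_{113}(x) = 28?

12

φ(113) = 113 − 1 = 112 = 2^4 · 7.
(Z/113Z)^× is cyclic (|G| = 112); a cyclic group of order m has exactly φ(d) elements of each order d | m, and none otherwise.
28 = 2^2 · 7 divides 112, and φ(28) = 12.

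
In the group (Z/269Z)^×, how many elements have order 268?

φ(269) = 269 − 1 = 268 = 2^2 · 67.
(Z/269Z)^× is cyclic (|G| = 268); a cyclic group of order m has exactly φ(d) elements of each order d | m, and none otherwise.
268 = 2^2 · 67 divides 268, and φ(268) = 132.

132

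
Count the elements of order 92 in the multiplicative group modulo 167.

0

φ(167) = 167 − 1 = 166 = 2 · 83.
In a cyclic group of order 166, there are φ(d) elements of order d for each divisor d of 166, and zero for non-divisors.
92 does not divide 166, so no element of (Z/167Z)^× has order 92.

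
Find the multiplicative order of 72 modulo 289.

68

ord(72) | φ(289) = φ(17^2) = 17·(17−1) = 272 = 2^4 · 17.
Divisors of 272: 1, 2, 4, 8, 16, 17, 34, 68, 136, 272.
Check 72^d mod 289 for each divisor in increasing order:
72^1 ≡ 72 (mod 289)
72^2 ≡ 271 (mod 289)
72^4 ≡ 35 (mod 289)
72^8 ≡ 69 (mod 289)
72^16 ≡ 137 (mod 289)
72^17 ≡ 38 (mod 289)
72^34 ≡ 288 (mod 289)
72^68 ≡ 1 (mod 289) ✓
Therefore the multiplicative order of 72 modulo 289 is 68.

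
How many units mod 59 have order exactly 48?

0

φ(59) = 59 − 1 = 58 = 2 · 29.
Since (Z/59Z)^× is cyclic of order 58, the number of elements of order d is φ(d) when d | 58 and 0 otherwise.
Since 48 ∤ 58, the count is 0.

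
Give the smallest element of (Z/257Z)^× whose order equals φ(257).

φ(257) = 257 − 1 = 256 = 2^8.
Test candidates g = 2, 3, … against the prime factors q ∈ {2} of φ(257): g is a generator iff g^(256/q) ≢ 1 for every such q.
g = 2: 2^128 ≡ 1 — hits 1, so not a primitive root.
g = 3: 3^128 ≡ 256 — none is 1, so 3 is a primitive root.
So 3 is the smallest generator of (Z/257Z)^×.

3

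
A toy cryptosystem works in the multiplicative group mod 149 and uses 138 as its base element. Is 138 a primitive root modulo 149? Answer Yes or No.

φ(149) = 149 − 1 = 148 = 2^2 · 37.
An element g generates (Z/149Z)^× iff g^(148/q) ≢ 1 (mod 149) for each prime q ∈ {2, 37}.
138^74 ≡ 148 (mod 149)  [q = 2: ≢ 1 ✓]
138^4 ≡ 39 (mod 149)  [q = 37: ≢ 1 ✓]
None equal 1, so ord_149(138) = 148: 138 is a primitive root.

Yes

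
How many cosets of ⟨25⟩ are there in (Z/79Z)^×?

Since 25 ∈ (Z/79Z)^×, its order divides φ(79) = 79 − 1 = 78 = 2 · 3 · 13.
Divisors of 78: 1, 2, 3, 6, 13, 26, 39, 78.
Evaluate successive powers at the divisors of 78:
25^1 ≡ 25 (mod 79)
25^2 ≡ 72 (mod 79)
25^3 ≡ 62 (mod 79)
25^6 ≡ 52 (mod 79)
25^13 ≡ 55 (mod 79)
25^26 ≡ 23 (mod 79)
25^39 ≡ 1 (mod 79) ✓
The order of 25 is 39, so the subgroup it generates has 39 elements.
The index is φ(79) / ord(25) = 78 / 39 = 2.

2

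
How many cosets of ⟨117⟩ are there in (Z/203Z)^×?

28

ord(117) | φ(203) = φ(7·29) = (7−1)·(29−1) = 6·28 = 168 = 2^3 · 3 · 7.
Divisors of 168: 1, 2, 3, 4, 6, 7, 8, 12, 14, 21, 24, 28, 42, 56, 84, 168.
Compute 117^d (mod 203) for the divisors d until we hit 1:
117^1 ≡ 117 (mod 203)
117^2 ≡ 88 (mod 203)
117^3 ≡ 146 (mod 203)
117^4 ≡ 30 (mod 203)
117^6 ≡ 1 (mod 203) ✓
So ord_203(117) = 6, hence |⟨117⟩| = 6.
Index = |(Z/203Z)^×| / |⟨117⟩| = 168 / 6 = 28.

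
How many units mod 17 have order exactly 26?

φ(17) = 17 − 1 = 16 = 2^4.
(Z/17Z)^× is cyclic (|G| = 16); a cyclic group of order m has exactly φ(d) elements of each order d | m, and none otherwise.
Since 26 ∤ 16, the count is 0.

0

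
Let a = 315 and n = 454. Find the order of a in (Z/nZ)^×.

226

ord(315) | φ(454) = φ(2)·φ(227) = 1·226 = 226 = 2 · 113.
Divisors of 226: 1, 2, 113, 226.
Evaluate successive powers at the divisors of 226:
315^1 ≡ 315
315^2 ≡ 253
315^113 ≡ 453
315^226 ≡ 1
Therefore the multiplicative order of 315 modulo 454 is 226.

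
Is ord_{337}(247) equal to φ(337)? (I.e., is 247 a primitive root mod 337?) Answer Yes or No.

φ(337) = 337 − 1 = 336 = 2^4 · 3 · 7.
247 is a primitive root mod 337 iff 247^(φ(337)/q) ≢ 1 for every prime q | φ(337), i.e. q ∈ {2, 3, 7}.
247^168 ≡ 336 (mod 337)  [q = 2: ≢ 1 ✓]
247^112 ≡ 208 (mod 337)  [q = 3: ≢ 1 ✓]
247^48 ≡ 52 (mod 337)  [q = 7: ≢ 1 ✓]
Every test exponent gives a nontrivial residue, hence 247 generates the full group.

Yes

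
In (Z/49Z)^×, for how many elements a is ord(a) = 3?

2

φ(49) = φ(7^2) = 7·(7−1) = 42 = 2 · 3 · 7.
Since (Z/49Z)^× is cyclic of order 42, the number of elements of order d is φ(d) when d | 42 and 0 otherwise.
3 | 42, and φ(3) = 3 − 1 = 2.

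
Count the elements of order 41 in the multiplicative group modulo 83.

40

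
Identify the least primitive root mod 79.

3

φ(79) = 79 − 1 = 78 = 2 · 3 · 13.
g is a primitive root iff g^(78/q) ≢ 1 (mod 79) for each prime q ∈ {2, 3, 13}.
g = 2: 2^39 ≡ 1 — hits 1, so not a primitive root.
g = 3: 3^39 ≡ 78; 3^26 ≡ 23; 3^6 ≡ 18 — none is 1, so 3 is a primitive root.
Hence the least primitive root of 79 is 3.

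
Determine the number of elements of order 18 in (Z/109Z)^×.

6

φ(109) = 109 − 1 = 108 = 2^2 · 3^3.
Since (Z/109Z)^× is cyclic of order 108, the number of elements of order d is φ(d) when d | 108 and 0 otherwise.
18 = 2 · 3^2 divides 108, and φ(18) = 6.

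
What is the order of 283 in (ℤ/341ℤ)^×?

10

Since 283 ∈ (Z/341Z)^×, its order divides φ(341) = φ(11·31) = (11−1)·(31−1) = 10·30 = 300 = 2^2 · 3 · 5^2.
Divisors of 300: 1, 2, 3, 4, 5, 6, 10, 12, 15, 20, 25, 30, 50, 60, 75, 100, 150, 300.
Test each divisor d:
283^1 ≡ 283
283^2 ≡ 295
283^3 ≡ 281
283^4 ≡ 70
283^5 ≡ 32
283^6 ≡ 190
283^10 ≡ 1
Therefore the multiplicative order of 283 modulo 341 is 10.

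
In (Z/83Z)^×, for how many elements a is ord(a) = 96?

φ(83) = 83 − 1 = 82 = 2 · 41.
Since (Z/83Z)^× is cyclic of order 82, the number of elements of order d is φ(d) when d | 82 and 0 otherwise.
Since 96 ∤ 82, the count is 0.

0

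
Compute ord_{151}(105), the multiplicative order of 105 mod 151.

The order of 105 must divide φ(151) = 151 − 1 = 150 = 2 · 3 · 5^2.
Divisors of 150: 1, 2, 3, 5, 6, 10, 15, 25, 30, 50, 75, 150.
Compute 105^d (mod 151) for the divisors d until we hit 1:
105^1 ≡ 105 (mod 151)
105^2 ≡ 2 (mod 151)
105^3 ≡ 59 (mod 151)
105^5 ≡ 118 (mod 151)
105^6 ≡ 8 (mod 151)
105^10 ≡ 32 (mod 151)
105^15 ≡ 1 (mod 151) ✓
The smallest such exponent is 15, so the order of 105 is 15.

15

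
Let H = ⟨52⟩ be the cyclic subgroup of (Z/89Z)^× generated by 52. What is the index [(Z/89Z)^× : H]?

Since 52 ∈ (Z/89Z)^×, its order divides φ(89) = 89 − 1 = 88 = 2^3 · 11.
Divisors of 88: 1, 2, 4, 8, 11, 22, 44, 88.
Compute 52^d (mod 89) for the divisors d until we hit 1:
52^1 ≡ 52 (mod 89)
52^2 ≡ 34 (mod 89)
52^4 ≡ 88 (mod 89)
52^8 ≡ 1 (mod 89) ✓
The order of 52 is 8, so the subgroup it generates has 8 elements.
The index is φ(89) / ord(52) = 88 / 8 = 11.

11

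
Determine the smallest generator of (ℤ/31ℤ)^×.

3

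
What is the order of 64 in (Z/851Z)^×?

66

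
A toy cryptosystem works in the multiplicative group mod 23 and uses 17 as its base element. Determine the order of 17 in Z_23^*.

22

The order of 17 must divide φ(23) = 23 − 1 = 22 = 2 · 11.
Divisors of 22: 1, 2, 11, 22.
Test each divisor d:
17^1 ≡ 17 (mod 23)
17^2 ≡ 13 (mod 23)
17^11 ≡ 22 (mod 23)
17^22 ≡ 1 (mod 23) ✓
So ord_23(17) = 22.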